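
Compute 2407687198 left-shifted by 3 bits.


0b10001111100000100110010000011110 << 3 = 0b10001111100000100110010000011110000 = 19261497584

19261497584


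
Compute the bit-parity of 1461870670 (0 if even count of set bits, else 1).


0b1010111001000100110000001001110 has 13 ones => parity 1

1


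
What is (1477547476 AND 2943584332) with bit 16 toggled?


Step 1: 1477547476 & 2943584332 = 135364676
Step 2: 135364676 ^ (1 << 16) = 135364676 ^ 65536 = 135299140

135299140


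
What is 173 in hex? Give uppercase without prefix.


173 = AD hex

AD


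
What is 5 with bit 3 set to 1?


5 | (1 << 3) = 5 | 8 = 13

13


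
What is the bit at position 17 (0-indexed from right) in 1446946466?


0b1010110001111101010011010100010, position 17 = 1

1


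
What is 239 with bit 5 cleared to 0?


239 & ~(1 << 5) = 207

207


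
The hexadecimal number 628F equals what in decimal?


628F hex = 25231 decimal

25231


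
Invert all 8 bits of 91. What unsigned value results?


91 ^ 255 = 164

164


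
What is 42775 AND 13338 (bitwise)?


0b1010011100010111 & 0b11010000011010 = 0b10010000010010 = 9234

9234


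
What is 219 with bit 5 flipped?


219 ^ (1 << 5) = 219 ^ 32 = 251

251


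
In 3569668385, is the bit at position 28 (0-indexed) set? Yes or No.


0b11010100110001001101000100100001, bit 28 = 1. Yes

Yes


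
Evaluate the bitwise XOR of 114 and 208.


0b1110010 ^ 0b11010000 = 0b10100010 = 162

162


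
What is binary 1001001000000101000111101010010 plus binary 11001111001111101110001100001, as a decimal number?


1001001000000101000111101010010 + 11001111001111101110001100001 = 1100010111010100110101110110011 = 1659530163

1659530163


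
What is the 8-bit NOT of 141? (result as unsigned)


~0b10001101 = 0b1110010 = 114 (8-bit unsigned)

114


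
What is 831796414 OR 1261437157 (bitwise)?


0b110001100101000011010010111110 | 0b1001011001100000000000011100101 = 0b1111011101101000011010011111111 = 2075407615

2075407615


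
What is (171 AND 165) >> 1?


Step 1: 171 & 165 = 161
Step 2: 161 >> 1 = 80

80


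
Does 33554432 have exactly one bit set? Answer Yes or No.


0b10000000000000000000000000. Only one bit set => Yes

Yes


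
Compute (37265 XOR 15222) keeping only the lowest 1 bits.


Step 1: 37265 ^ 15222 = 43751
Step 2: 43751 & 1 = 1

1


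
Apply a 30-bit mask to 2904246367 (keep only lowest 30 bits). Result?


2904246367 & 1073741823 = 756762719

756762719


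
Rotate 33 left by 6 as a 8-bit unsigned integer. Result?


Rotate 0b100001 left by 6 (8-bit) = 0b1001000 = 72

72


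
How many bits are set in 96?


0b1100000 has 2 set bits

2


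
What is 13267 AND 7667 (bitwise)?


0b11001111010011 & 0b1110111110011 = 0b1000111010011 = 4563

4563


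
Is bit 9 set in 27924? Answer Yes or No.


0b110110100010100, bit 9 = 0. No

No


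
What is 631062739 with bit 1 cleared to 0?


631062739 & ~(1 << 1) = 631062737

631062737


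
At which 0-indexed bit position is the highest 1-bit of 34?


0b100010. Highest set bit at position 5

5


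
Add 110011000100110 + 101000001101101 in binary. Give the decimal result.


110011000100110 + 101000001101101 = 1011011010010011 = 46739

46739


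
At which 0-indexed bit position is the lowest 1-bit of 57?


0b111001. Lowest set bit at position 0

0


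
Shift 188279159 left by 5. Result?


0b1011001110001110100101110111 << 5 = 0b101100111000111010010111011100000 = 6024933088

6024933088


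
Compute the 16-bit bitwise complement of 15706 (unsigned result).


~0b11110101011010 = 0b1100001010100101 = 49829 (16-bit unsigned)

49829


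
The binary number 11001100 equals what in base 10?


11001100 in decimal = 204

204


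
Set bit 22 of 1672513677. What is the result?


1672513677 | (1 << 22) = 1672513677 | 4194304 = 1676707981

1676707981


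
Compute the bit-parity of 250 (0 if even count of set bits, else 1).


0b11111010 has 6 ones => parity 0

0


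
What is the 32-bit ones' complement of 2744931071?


2744931071 ^ 4294967295 = 1550036224

1550036224


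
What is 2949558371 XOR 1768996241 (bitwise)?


0b10101111110011101011000001100011 ^ 0b1101001011100001011110110010001 = 0b11000110101111100000110111110010 = 3334344178

3334344178


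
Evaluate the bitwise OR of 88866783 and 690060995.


0b101010010111111111111011111 | 0b101001001000010111111011000011 = 0b101101011010111111111111011111 = 762052575

762052575


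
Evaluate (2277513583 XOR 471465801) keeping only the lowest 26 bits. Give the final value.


Step 1: 2277513583 ^ 471465801 = 2614748710
Step 2: 2614748710 & 67108863 = 64611878

64611878


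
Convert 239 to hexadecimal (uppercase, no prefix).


239 = EF hex

EF


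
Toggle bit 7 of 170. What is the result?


170 ^ (1 << 7) = 170 ^ 128 = 42

42


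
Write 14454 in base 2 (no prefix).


14454 = 11100001110110 in binary

11100001110110


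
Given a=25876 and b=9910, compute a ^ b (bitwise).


25876 ^ 9910 = 17314

17314


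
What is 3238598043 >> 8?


0b11000001000010010001010110011011 >> 8 = 0b110000010000100100010101 = 12650773

12650773


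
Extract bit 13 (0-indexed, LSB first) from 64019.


0b1111101000010011, position 13 = 1

1


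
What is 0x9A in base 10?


9A hex = 154 decimal

154


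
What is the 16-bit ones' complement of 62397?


62397 ^ 65535 = 3138

3138


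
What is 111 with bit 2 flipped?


111 ^ (1 << 2) = 111 ^ 4 = 107

107


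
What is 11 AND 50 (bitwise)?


0b1011 & 0b110010 = 0b10 = 2

2


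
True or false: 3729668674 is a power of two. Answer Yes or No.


0b11011110010011100011101001000010. Multiple bits set => No

No


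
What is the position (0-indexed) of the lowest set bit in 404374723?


0b11000000110100100010011000011. Lowest set bit at position 0

0


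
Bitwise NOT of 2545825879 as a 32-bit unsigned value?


~0b10010111101111100011100001010111 = 0b1101000010000011100011110101000 = 1749141416 (32-bit unsigned)

1749141416


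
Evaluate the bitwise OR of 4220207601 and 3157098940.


0b11111011100010110100000111110001 | 0b10111100001011011000000110111100 = 0b11111111101011111100000111111101 = 4289708541

4289708541


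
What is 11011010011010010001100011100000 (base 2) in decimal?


11011010011010010001100011100000 in decimal = 3664320736

3664320736


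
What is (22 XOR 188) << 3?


Step 1: 22 ^ 188 = 170
Step 2: 170 << 3 = 1360

1360


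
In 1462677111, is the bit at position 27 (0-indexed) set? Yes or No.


0b1010111001011101010111001110111, bit 27 = 0. No

No


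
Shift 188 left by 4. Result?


0b10111100 << 4 = 0b101111000000 = 3008

3008


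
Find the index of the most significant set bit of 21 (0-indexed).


0b10101. Highest set bit at position 4

4


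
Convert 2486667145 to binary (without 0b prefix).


2486667145 = 10010100001101111000011110001001 in binary

10010100001101111000011110001001


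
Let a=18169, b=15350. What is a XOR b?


18169 ^ 15350 = 32015

32015


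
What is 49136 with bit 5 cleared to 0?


49136 & ~(1 << 5) = 49104

49104


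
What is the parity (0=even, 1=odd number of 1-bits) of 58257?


0b1110001110010001 has 8 ones => parity 0

0


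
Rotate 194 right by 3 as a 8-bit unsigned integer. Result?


Rotate 0b11000010 right by 3 (8-bit) = 0b1011000 = 88

88


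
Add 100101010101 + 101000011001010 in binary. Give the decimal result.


100101010101 + 101000011001010 = 101101000011111 = 23071

23071


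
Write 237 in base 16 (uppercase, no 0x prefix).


237 = ED hex

ED


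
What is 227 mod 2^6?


227 & 63 = 35

35


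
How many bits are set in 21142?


0b101001010010110 has 7 set bits

7


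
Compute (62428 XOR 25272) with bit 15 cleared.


Step 1: 62428 ^ 25272 = 37220
Step 2: 37220 & ~(1 << 15) = 4452

4452


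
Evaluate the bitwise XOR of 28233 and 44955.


0b110111001001001 ^ 0b1010111110011011 = 0b1100000111010010 = 49618

49618


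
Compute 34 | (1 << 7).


34 | (1 << 7) = 34 | 128 = 162

162


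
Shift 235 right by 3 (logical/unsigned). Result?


0b11101011 >> 3 = 0b11101 = 29

29


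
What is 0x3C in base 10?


3C hex = 60 decimal

60


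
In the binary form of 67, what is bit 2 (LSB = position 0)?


0b1000011, position 2 = 0

0


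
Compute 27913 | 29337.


0b110110100001001 | 0b111001010011001 = 0b111111110011001 = 32665

32665


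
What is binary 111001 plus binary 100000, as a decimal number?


111001 + 100000 = 1011001 = 89

89


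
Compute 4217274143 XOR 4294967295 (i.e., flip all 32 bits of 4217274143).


4217274143 ^ 4294967295 = 77693152

77693152


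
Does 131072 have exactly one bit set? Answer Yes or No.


0b100000000000000000. Only one bit set => Yes

Yes


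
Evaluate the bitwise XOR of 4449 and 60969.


0b1000101100001 ^ 0b1110111000101001 = 0b1111111101001000 = 65352

65352


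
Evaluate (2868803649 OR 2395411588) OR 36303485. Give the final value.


Step 1: 2868803649 | 2395411588 = 2935979205
Step 2: 2935979205 | 36303485 = 2936012541

2936012541


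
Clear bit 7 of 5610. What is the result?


5610 & ~(1 << 7) = 5482

5482


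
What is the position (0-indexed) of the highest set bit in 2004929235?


0b1110111100000001100101011010011. Highest set bit at position 30

30


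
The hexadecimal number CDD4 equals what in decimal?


CDD4 hex = 52692 decimal

52692


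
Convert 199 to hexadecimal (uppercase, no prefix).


199 = C7 hex

C7


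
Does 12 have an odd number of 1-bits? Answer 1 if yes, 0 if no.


0b1100 has 2 ones => parity 0

0


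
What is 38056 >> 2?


0b1001010010101000 >> 2 = 0b10010100101010 = 9514

9514


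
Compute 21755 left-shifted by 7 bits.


0b101010011111011 << 7 = 0b1010100111110110000000 = 2784640

2784640


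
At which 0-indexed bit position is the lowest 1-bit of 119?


0b1110111. Lowest set bit at position 0

0


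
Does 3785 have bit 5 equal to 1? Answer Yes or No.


0b111011001001, bit 5 = 0. No

No


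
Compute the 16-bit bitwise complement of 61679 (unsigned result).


~0b1111000011101111 = 0b111100010000 = 3856 (16-bit unsigned)

3856


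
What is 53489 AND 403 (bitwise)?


0b1101000011110001 & 0b110010011 = 0b10010001 = 145

145


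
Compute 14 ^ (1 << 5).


14 ^ (1 << 5) = 14 ^ 32 = 46

46


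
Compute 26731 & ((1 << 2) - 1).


26731 & 3 = 3

3


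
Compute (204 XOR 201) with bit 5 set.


Step 1: 204 ^ 201 = 5
Step 2: 5 | (1 << 5) = 5 | 32 = 37

37


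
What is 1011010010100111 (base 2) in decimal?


1011010010100111 in decimal = 46247

46247


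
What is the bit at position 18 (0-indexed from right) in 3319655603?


0b11000101110111011110110010110011, position 18 = 1

1


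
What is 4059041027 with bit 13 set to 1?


4059041027 | (1 << 13) = 4059041027 | 8192 = 4059049219

4059049219


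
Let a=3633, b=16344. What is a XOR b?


3633 ^ 16344 = 12777

12777


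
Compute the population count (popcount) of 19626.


0b100110010101010 has 7 set bits

7


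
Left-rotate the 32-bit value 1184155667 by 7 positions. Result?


Rotate 0b1000110100101001100100000010011 left by 7 (32-bit) = 0b1001010011001000000100110100011 = 1248070051

1248070051


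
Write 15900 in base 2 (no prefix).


15900 = 11111000011100 in binary

11111000011100


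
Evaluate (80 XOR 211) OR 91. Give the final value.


Step 1: 80 ^ 211 = 131
Step 2: 131 | 91 = 219

219


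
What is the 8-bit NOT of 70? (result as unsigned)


~0b1000110 = 0b10111001 = 185 (8-bit unsigned)

185


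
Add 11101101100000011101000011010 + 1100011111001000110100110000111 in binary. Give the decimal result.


11101101100000011101000011010 + 1100011111001000110100110000111 = 10000001100101001010001110100001 = 2174002081

2174002081


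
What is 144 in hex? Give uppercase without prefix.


144 = 90 hex

90


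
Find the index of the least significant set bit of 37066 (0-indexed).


0b1001000011001010. Lowest set bit at position 1

1


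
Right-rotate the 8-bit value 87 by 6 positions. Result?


Rotate 0b1010111 right by 6 (8-bit) = 0b1011101 = 93

93


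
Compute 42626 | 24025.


0b1010011010000010 | 0b101110111011001 = 0b1111111111011011 = 65499

65499


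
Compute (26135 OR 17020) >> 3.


Step 1: 26135 | 17020 = 26239
Step 2: 26239 >> 3 = 3279

3279


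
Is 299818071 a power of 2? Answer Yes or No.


0b10001110111101101110001010111. Multiple bits set => No

No


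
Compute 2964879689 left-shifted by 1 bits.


0b10110000101110000111100101001001 << 1 = 0b101100001011100001111001010010010 = 5929759378

5929759378


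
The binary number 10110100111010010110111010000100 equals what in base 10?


10110100111010010110111010000100 in decimal = 3035197060

3035197060


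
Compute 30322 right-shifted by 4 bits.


0b111011001110010 >> 4 = 0b11101100111 = 1895

1895


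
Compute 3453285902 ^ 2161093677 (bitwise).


0b11001101110101001111011000001110 ^ 0b10000000110011111010110000101101 = 0b1001101000110110101101000100011 = 1293638179

1293638179


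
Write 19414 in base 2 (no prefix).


19414 = 100101111010110 in binary

100101111010110


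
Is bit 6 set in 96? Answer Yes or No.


0b1100000, bit 6 = 1. Yes

Yes


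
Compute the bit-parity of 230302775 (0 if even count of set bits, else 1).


0b1101101110100010010000110111 has 15 ones => parity 1

1


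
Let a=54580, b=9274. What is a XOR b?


54580 ^ 9274 = 61710

61710


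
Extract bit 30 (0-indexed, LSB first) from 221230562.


0b1101001011111011010111100010, position 30 = 0

0


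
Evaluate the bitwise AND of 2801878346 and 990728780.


0b10100111000000010100010101001010 & 0b111011000011010101001001001100 = 0b100011000000010100000001001000 = 587284552

587284552


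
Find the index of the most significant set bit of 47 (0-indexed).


0b101111. Highest set bit at position 5

5


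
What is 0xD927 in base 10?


D927 hex = 55591 decimal

55591


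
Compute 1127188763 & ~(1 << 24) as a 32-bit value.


1127188763 & ~(1 << 24) = 1110411547

1110411547


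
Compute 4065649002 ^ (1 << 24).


4065649002 ^ (1 << 24) = 4065649002 ^ 16777216 = 4082426218

4082426218


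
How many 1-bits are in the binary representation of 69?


0b1000101 has 3 set bits

3


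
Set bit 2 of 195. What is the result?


195 | (1 << 2) = 195 | 4 = 199

199


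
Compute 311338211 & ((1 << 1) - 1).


311338211 & 1 = 1

1


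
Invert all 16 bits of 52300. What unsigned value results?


52300 ^ 65535 = 13235

13235


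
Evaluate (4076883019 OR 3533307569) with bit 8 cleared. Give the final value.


Step 1: 4076883019 | 3533307569 = 4086955771
Step 2: 4086955771 & ~(1 << 8) = 4086955771

4086955771


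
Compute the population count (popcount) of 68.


0b1000100 has 2 set bits

2


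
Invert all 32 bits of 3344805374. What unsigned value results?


3344805374 ^ 4294967295 = 950161921

950161921


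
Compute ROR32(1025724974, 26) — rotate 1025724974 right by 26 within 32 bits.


Rotate 0b111101001000110101001000101110 right by 26 (32-bit) = 0b1001000110101001000101110001111 = 1221888911

1221888911


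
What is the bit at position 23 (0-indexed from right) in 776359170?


0b101110010001100100110100000010, position 23 = 0

0


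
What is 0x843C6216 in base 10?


843C6216 hex = 2218549782 decimal

2218549782


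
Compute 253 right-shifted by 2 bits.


0b11111101 >> 2 = 0b111111 = 63

63


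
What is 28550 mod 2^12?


28550 & 4095 = 3974

3974


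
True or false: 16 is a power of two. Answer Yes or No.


0b10000. Only one bit set => Yes

Yes


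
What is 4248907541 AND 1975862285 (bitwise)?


0b11111101010000010010111100010101 & 0b1110101110001010100010000001101 = 0b1110101010000010000010000000101 = 1967195141

1967195141


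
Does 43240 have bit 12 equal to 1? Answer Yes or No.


0b1010100011101000, bit 12 = 0. No

No


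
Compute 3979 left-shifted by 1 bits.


0b111110001011 << 1 = 0b1111100010110 = 7958

7958


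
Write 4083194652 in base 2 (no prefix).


4083194652 = 11110011011000001001101100011100 in binary

11110011011000001001101100011100


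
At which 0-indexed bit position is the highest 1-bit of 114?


0b1110010. Highest set bit at position 6

6


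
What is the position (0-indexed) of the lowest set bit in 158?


0b10011110. Lowest set bit at position 1

1


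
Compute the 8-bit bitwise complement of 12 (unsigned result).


~0b1100 = 0b11110011 = 243 (8-bit unsigned)

243


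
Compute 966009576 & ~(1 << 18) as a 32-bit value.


966009576 & ~(1 << 18) = 965747432

965747432


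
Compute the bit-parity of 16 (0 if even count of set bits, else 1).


0b10000 has 1 ones => parity 1

1


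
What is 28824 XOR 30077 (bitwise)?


0b111000010011000 ^ 0b111010101111101 = 0b10111100101 = 1509

1509


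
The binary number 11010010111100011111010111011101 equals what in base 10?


11010010111100011111010111011101 in decimal = 3539072477

3539072477


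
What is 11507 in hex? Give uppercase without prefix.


11507 = 2CF3 hex

2CF3


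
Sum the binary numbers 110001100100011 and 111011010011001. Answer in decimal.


110001100100011 + 111011010011001 = 1101100110111100 = 55740

55740


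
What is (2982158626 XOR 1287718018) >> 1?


Step 1: 2982158626 ^ 1287718018 = 4244710816
Step 2: 4244710816 >> 1 = 2122355408

2122355408


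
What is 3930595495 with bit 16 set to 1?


3930595495 | (1 << 16) = 3930595495 | 65536 = 3930661031

3930661031


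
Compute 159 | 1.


0b10011111 | 0b1 = 0b10011111 = 159

159


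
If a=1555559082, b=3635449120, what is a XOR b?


1555559082 ^ 3635449120 = 2215083914

2215083914


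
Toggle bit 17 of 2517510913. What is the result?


2517510913 ^ (1 << 17) = 2517510913 ^ 131072 = 2517379841

2517379841


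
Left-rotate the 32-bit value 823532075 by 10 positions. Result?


Rotate 0b110001000101100001101000101011 left by 10 (32-bit) = 0b1011000011010001010110011000100 = 1483254980

1483254980


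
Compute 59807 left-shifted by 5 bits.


0b1110100110011111 << 5 = 0b111010011001111100000 = 1913824

1913824


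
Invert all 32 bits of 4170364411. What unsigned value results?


4170364411 ^ 4294967295 = 124602884

124602884


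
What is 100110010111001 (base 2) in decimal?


100110010111001 in decimal = 19641

19641


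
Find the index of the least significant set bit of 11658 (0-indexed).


0b10110110001010. Lowest set bit at position 1

1


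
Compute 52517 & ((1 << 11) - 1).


52517 & 2047 = 1317

1317


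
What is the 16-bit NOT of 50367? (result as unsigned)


~0b1100010010111111 = 0b11101101000000 = 15168 (16-bit unsigned)

15168


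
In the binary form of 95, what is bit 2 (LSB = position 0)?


0b1011111, position 2 = 1

1


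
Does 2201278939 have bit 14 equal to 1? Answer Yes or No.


0b10000011001101001101100111011011, bit 14 = 1. Yes

Yes


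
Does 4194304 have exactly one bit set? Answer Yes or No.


0b10000000000000000000000. Only one bit set => Yes

Yes


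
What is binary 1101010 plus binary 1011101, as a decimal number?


1101010 + 1011101 = 11000111 = 199

199


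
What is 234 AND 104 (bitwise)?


0b11101010 & 0b1101000 = 0b1101000 = 104

104


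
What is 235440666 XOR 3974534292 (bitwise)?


0b1110000010001000101000011010 ^ 0b11101100111001101001010010010100 = 0b11100010111011100001111010001110 = 3807256206

3807256206


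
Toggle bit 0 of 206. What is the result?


206 ^ (1 << 0) = 206 ^ 1 = 207

207


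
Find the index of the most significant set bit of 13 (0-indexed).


0b1101. Highest set bit at position 3

3


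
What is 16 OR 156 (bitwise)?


0b10000 | 0b10011100 = 0b10011100 = 156

156


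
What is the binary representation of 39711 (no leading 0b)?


39711 = 1001101100011111 in binary

1001101100011111


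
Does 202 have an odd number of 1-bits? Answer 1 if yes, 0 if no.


0b11001010 has 4 ones => parity 0

0


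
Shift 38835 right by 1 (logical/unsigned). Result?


0b1001011110110011 >> 1 = 0b100101111011001 = 19417

19417


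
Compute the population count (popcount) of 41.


0b101001 has 3 set bits

3


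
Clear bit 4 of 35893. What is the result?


35893 & ~(1 << 4) = 35877

35877


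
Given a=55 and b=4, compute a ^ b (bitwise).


55 ^ 4 = 51

51


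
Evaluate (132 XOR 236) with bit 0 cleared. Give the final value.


Step 1: 132 ^ 236 = 104
Step 2: 104 & ~(1 << 0) = 104

104


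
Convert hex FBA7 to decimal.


FBA7 hex = 64423 decimal

64423


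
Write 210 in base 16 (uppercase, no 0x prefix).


210 = D2 hex

D2


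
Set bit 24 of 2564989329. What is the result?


2564989329 | (1 << 24) = 2564989329 | 16777216 = 2581766545

2581766545


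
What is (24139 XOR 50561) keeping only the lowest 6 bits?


Step 1: 24139 ^ 50561 = 39882
Step 2: 39882 & 63 = 10

10


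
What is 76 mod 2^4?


76 & 15 = 12

12


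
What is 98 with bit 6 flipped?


98 ^ (1 << 6) = 98 ^ 64 = 34

34


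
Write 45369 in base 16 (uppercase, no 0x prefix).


45369 = B139 hex

B139


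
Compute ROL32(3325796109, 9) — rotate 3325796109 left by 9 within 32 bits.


Rotate 0b11000110001110111001111100001101 left by 9 (32-bit) = 0b1110111001111100001101110001100 = 2000558988

2000558988


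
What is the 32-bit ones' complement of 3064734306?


3064734306 ^ 4294967295 = 1230232989

1230232989


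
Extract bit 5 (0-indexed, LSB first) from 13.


0b1101, position 5 = 0

0


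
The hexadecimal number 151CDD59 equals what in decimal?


151CDD59 hex = 354213209 decimal

354213209


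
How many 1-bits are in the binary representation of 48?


0b110000 has 2 set bits

2


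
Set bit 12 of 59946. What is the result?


59946 | (1 << 12) = 59946 | 4096 = 64042

64042


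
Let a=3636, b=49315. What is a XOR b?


3636 ^ 49315 = 52887

52887


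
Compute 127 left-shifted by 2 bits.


0b1111111 << 2 = 0b111111100 = 508

508


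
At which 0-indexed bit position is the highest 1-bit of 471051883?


0b11100000100111010111001101011. Highest set bit at position 28

28


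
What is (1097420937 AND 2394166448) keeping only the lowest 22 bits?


Step 1: 1097420937 & 2394166448 = 2101376
Step 2: 2101376 & 4194303 = 2101376

2101376


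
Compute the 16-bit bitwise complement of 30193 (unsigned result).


~0b111010111110001 = 0b1000101000001110 = 35342 (16-bit unsigned)

35342


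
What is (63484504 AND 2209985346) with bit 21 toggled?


Step 1: 63484504 & 2209985346 = 59290176
Step 2: 59290176 ^ (1 << 21) = 59290176 ^ 2097152 = 61387328

61387328


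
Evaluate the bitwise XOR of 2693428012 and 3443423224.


0b10100000100010100111001100101100 ^ 0b11001101001111100111011111111000 = 0b1101101101101000000010011010100 = 1840514260

1840514260


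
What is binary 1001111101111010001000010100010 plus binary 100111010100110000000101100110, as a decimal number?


1001111101111010001000010100010 + 100111010100110000000101100110 = 1110111000100000001001000001000 = 1997541896

1997541896


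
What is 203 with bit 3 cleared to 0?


203 & ~(1 << 3) = 195

195


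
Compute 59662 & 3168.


0b1110100100001110 & 0b110001100000 = 0b100000000000 = 2048

2048


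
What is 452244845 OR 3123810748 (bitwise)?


0b11010111101001011010101101101 | 0b10111010001100011001000110111100 = 0b10111010111101011011010111111101 = 3136665085

3136665085


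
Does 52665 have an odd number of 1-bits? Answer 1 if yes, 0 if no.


0b1100110110111001 has 10 ones => parity 0

0


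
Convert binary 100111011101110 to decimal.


100111011101110 in decimal = 20206

20206


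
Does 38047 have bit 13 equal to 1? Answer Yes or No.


0b1001010010011111, bit 13 = 0. No

No


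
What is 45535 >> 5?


0b1011000111011111 >> 5 = 0b10110001110 = 1422

1422


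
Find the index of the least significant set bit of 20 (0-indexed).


0b10100. Lowest set bit at position 2

2


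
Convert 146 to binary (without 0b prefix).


146 = 10010010 in binary

10010010


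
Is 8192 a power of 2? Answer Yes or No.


0b10000000000000. Only one bit set => Yes

Yes


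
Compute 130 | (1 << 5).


130 | (1 << 5) = 130 | 32 = 162

162


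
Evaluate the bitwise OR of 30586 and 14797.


0b111011101111010 | 0b11100111001101 = 0b111111111111111 = 32767

32767


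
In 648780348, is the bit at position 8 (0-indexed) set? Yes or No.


0b100110101010111001101000111100, bit 8 = 0. No

No


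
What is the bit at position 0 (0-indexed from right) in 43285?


0b1010100100010101, position 0 = 1

1


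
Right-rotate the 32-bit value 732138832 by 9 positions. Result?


Rotate 0b101011101000111000110101010000 right by 9 (32-bit) = 0b10101000000101011101000111000110 = 2820002246

2820002246


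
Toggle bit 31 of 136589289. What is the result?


136589289 ^ (1 << 31) = 136589289 ^ 2147483648 = 2284072937

2284072937


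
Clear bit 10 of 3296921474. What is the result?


3296921474 & ~(1 << 10) = 3296920450

3296920450


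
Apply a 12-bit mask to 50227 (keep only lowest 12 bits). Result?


50227 & 4095 = 1075

1075


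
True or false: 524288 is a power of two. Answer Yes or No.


0b10000000000000000000. Only one bit set => Yes

Yes


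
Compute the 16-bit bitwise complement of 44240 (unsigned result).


~0b1010110011010000 = 0b101001100101111 = 21295 (16-bit unsigned)

21295


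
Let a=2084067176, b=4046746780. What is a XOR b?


2084067176 ^ 4046746780 = 2366383092

2366383092


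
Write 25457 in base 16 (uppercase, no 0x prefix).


25457 = 6371 hex

6371


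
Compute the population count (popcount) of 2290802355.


0b10001000100010101101111010110011 has 16 set bits

16


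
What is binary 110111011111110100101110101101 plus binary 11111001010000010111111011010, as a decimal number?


110111011111110100101110101101 + 11111001010000010111111011010 = 1010110101001110111101110000111 = 1453816711

1453816711


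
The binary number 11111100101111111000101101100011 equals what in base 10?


11111100101111111000101101100011 in decimal = 4240411491

4240411491


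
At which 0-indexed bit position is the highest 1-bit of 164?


0b10100100. Highest set bit at position 7

7


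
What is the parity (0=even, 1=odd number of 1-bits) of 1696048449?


0b1100101000101111010010101000001 has 14 ones => parity 0

0


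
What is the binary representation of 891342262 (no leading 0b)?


891342262 = 110101001000001100110110110110 in binary

110101001000001100110110110110


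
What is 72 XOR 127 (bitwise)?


0b1001000 ^ 0b1111111 = 0b110111 = 55

55


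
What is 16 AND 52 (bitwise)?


0b10000 & 0b110100 = 0b10000 = 16

16


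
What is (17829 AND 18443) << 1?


Step 1: 17829 & 18443 = 16385
Step 2: 16385 << 1 = 32770

32770


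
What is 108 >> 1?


0b1101100 >> 1 = 0b110110 = 54

54


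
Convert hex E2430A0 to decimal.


E2430A0 hex = 237252768 decimal

237252768


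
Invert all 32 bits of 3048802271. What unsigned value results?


3048802271 ^ 4294967295 = 1246165024

1246165024


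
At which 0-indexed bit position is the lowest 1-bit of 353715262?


0b10101000101010100010000111110. Lowest set bit at position 1

1


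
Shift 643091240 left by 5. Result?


0b100110010101001100101100101000 << 5 = 0b10011001010100110010110010100000000 = 20578919680

20578919680


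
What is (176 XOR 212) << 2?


Step 1: 176 ^ 212 = 100
Step 2: 100 << 2 = 400

400


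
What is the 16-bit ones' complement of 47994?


47994 ^ 65535 = 17541

17541


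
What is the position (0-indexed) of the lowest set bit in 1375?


0b10101011111. Lowest set bit at position 0

0


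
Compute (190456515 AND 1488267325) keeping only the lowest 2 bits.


Step 1: 190456515 & 1488267325 = 135274497
Step 2: 135274497 & 3 = 1

1


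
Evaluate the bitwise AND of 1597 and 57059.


0b11000111101 & 0b1101111011100011 = 0b11000100001 = 1569

1569


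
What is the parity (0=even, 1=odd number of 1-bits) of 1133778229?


0b1000011100101000001010100110101 has 13 ones => parity 1

1


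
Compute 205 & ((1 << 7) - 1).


205 & 127 = 77

77


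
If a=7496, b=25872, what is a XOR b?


7496 ^ 25872 = 30808

30808


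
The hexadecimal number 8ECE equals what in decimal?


8ECE hex = 36558 decimal

36558


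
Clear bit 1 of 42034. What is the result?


42034 & ~(1 << 1) = 42032

42032


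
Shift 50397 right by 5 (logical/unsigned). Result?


0b1100010011011101 >> 5 = 0b11000100110 = 1574

1574


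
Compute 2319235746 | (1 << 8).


2319235746 | (1 << 8) = 2319235746 | 256 = 2319236002

2319236002


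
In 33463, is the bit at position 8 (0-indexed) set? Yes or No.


0b1000001010110111, bit 8 = 0. No

No


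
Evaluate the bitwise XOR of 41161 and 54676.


0b1010000011001001 ^ 0b1101010110010100 = 0b111010101011101 = 30045

30045


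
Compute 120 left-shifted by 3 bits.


0b1111000 << 3 = 0b1111000000 = 960

960


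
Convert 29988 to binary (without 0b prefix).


29988 = 111010100100100 in binary

111010100100100


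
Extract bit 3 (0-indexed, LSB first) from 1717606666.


0b1100110011000001001100100001010, position 3 = 1

1


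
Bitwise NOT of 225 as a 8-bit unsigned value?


~0b11100001 = 0b11110 = 30 (8-bit unsigned)

30


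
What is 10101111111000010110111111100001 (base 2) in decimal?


10101111111000010110111111100001 in decimal = 2950787041

2950787041


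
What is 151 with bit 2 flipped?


151 ^ (1 << 2) = 151 ^ 4 = 147

147


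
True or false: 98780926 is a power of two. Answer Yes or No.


0b101111000110100011011111110. Multiple bits set => No

No


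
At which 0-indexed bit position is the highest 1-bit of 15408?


0b11110000110000. Highest set bit at position 13

13


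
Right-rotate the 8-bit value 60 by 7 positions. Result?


Rotate 0b111100 right by 7 (8-bit) = 0b1111000 = 120

120


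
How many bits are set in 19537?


0b100110001010001 has 6 set bits

6


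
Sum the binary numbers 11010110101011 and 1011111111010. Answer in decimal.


11010110101011 + 1011111111010 = 100110110100101 = 19877

19877


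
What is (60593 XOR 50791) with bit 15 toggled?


Step 1: 60593 ^ 50791 = 10966
Step 2: 10966 ^ (1 << 15) = 10966 ^ 32768 = 43734

43734


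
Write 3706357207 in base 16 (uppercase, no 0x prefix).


3706357207 = DCEA85D7 hex

DCEA85D7


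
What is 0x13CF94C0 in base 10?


13CF94C0 hex = 332371136 decimal

332371136


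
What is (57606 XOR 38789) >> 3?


Step 1: 57606 ^ 38789 = 30339
Step 2: 30339 >> 3 = 3792

3792


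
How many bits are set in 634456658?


0b100101110100010000101001010010 has 12 set bits

12


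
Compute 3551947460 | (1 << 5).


3551947460 | (1 << 5) = 3551947460 | 32 = 3551947492

3551947492


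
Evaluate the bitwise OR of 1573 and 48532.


0b11000100101 | 0b1011110110010100 = 0b1011111110110101 = 49077

49077


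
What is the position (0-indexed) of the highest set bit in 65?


0b1000001. Highest set bit at position 6

6


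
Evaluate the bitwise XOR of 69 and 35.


0b1000101 ^ 0b100011 = 0b1100110 = 102

102


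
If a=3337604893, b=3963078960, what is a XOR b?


3337604893 ^ 3963078960 = 718800429

718800429


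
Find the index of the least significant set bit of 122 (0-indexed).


0b1111010. Lowest set bit at position 1

1


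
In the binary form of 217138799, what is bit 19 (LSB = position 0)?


0b1100111100010100011001101111, position 19 = 0

0


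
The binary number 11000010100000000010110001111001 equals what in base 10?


11000010100000000010110001111001 in decimal = 3263179897

3263179897


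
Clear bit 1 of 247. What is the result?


247 & ~(1 << 1) = 245

245


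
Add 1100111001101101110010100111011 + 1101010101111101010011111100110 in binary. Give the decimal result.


1100111001101101110010100111011 + 1101010101111101010011111100110 = 11010001111101011000110100100001 = 3522530593

3522530593


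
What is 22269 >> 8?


0b101011011111101 >> 8 = 0b1010110 = 86

86


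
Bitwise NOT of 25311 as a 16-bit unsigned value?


~0b110001011011111 = 0b1001110100100000 = 40224 (16-bit unsigned)

40224


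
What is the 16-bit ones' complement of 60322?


60322 ^ 65535 = 5213

5213


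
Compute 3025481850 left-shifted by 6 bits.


0b10110100010101010011000001111010 << 6 = 0b10110100010101010011000001111010000000 = 193630838400

193630838400


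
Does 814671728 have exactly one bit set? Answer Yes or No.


0b110000100011101110011101110000. Multiple bits set => No

No


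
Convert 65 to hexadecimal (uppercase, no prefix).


65 = 41 hex

41


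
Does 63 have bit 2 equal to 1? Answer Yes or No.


0b111111, bit 2 = 1. Yes

Yes


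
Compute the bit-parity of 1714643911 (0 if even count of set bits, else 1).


0b1100110001100110110001111000111 has 17 ones => parity 1

1


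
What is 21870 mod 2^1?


21870 & 1 = 0

0


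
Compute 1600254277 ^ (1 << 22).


1600254277 ^ (1 << 22) = 1600254277 ^ 4194304 = 1596059973

1596059973


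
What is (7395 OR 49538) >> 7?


Step 1: 7395 | 49538 = 56803
Step 2: 56803 >> 7 = 443

443


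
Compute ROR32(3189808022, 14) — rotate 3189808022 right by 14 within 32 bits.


Rotate 0b10111110001000001001101110010110 right by 14 (32-bit) = 0b1101110010110101111100010000010 = 1851455618

1851455618


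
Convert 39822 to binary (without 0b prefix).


39822 = 1001101110001110 in binary

1001101110001110


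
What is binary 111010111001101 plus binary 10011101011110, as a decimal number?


111010111001101 + 10011101011110 = 1001110100101011 = 40235

40235


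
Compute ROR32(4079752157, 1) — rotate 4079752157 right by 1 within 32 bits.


Rotate 0b11110011001011000001001111011101 right by 1 (32-bit) = 0b11111001100101100000100111101110 = 4187359726

4187359726


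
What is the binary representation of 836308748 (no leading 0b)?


836308748 = 110001110110010000111100001100 in binary

110001110110010000111100001100


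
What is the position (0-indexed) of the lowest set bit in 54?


0b110110. Lowest set bit at position 1

1


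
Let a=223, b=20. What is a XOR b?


223 ^ 20 = 203

203


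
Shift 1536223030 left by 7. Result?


0b1011011100100001110011100110110 << 7 = 0b10110111001000011100111001101100000000 = 196636547840

196636547840


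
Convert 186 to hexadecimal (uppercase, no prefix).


186 = BA hex

BA


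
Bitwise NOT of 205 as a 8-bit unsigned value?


~0b11001101 = 0b110010 = 50 (8-bit unsigned)

50


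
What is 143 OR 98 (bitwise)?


0b10001111 | 0b1100010 = 0b11101111 = 239

239


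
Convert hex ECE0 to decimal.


ECE0 hex = 60640 decimal

60640


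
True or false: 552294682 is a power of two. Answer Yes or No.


0b100000111010110101100100011010. Multiple bits set => No

No


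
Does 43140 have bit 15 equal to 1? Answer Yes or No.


0b1010100010000100, bit 15 = 1. Yes

Yes


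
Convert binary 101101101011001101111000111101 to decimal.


101101101011001101111000111101 in decimal = 766303805

766303805


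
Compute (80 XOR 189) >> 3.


Step 1: 80 ^ 189 = 237
Step 2: 237 >> 3 = 29

29


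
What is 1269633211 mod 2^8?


1269633211 & 255 = 187

187


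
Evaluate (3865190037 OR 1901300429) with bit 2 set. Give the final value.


Step 1: 3865190037 | 1901300429 = 4151549661
Step 2: 4151549661 | (1 << 2) = 4151549661 | 4 = 4151549661

4151549661


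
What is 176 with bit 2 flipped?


176 ^ (1 << 2) = 176 ^ 4 = 180

180


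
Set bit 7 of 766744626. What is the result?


766744626 | (1 << 7) = 766744626 | 128 = 766744754

766744754


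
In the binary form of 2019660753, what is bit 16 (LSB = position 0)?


0b1111000011000011001001111010001, position 16 = 1

1


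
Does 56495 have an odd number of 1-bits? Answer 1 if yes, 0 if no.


0b1101110010101111 has 11 ones => parity 1

1


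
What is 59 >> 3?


0b111011 >> 3 = 0b111 = 7

7


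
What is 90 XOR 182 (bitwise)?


0b1011010 ^ 0b10110110 = 0b11101100 = 236

236


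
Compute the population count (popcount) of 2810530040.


0b10100111100001010100100011111000 has 15 set bits

15


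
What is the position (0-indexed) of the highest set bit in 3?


0b11. Highest set bit at position 1

1


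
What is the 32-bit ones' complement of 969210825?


969210825 ^ 4294967295 = 3325756470

3325756470


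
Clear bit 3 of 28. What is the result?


28 & ~(1 << 3) = 20

20


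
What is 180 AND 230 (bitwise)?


0b10110100 & 0b11100110 = 0b10100100 = 164

164


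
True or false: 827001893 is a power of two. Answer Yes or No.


0b110001010010110000110000100101. Multiple bits set => No

No


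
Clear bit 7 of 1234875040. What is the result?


1234875040 & ~(1 << 7) = 1234874912

1234874912


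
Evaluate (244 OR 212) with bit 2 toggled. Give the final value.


Step 1: 244 | 212 = 244
Step 2: 244 ^ (1 << 2) = 244 ^ 4 = 240

240


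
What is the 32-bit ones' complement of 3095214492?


3095214492 ^ 4294967295 = 1199752803

1199752803


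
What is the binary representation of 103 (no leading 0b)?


103 = 1100111 in binary

1100111


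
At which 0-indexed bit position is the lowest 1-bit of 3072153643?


0b10110111000111010101100000101011. Lowest set bit at position 0

0


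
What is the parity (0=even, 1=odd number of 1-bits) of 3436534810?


0b11001100110101010101110000011010 has 16 ones => parity 0

0


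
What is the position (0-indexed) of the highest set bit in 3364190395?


0b11001000100001010111100010111011. Highest set bit at position 31

31


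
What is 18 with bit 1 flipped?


18 ^ (1 << 1) = 18 ^ 2 = 16

16


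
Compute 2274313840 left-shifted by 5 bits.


0b10000111100011110100011001110000 << 5 = 0b1000011110001111010001100111000000000 = 72778042880

72778042880


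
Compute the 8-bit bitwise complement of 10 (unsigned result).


~0b1010 = 0b11110101 = 245 (8-bit unsigned)

245


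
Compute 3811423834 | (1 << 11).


3811423834 | (1 << 11) = 3811423834 | 2048 = 3811425882

3811425882


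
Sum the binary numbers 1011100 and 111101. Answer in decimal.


1011100 + 111101 = 10011001 = 153

153


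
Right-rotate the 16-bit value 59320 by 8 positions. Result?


Rotate 0b1110011110111000 right by 8 (16-bit) = 0b1011100011100111 = 47335

47335
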